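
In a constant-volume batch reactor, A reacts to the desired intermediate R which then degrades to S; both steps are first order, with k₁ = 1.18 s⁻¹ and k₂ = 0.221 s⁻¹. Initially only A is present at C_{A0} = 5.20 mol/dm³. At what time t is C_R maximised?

The intermediate peaks when r₁ = r₂, i.e. k₁e^(−k₁t) = k₂e^(−k₂t), giving t_opt = ln(k₂/k₁)/(k₂−k₁).
= ln(0.221/1.18)/(0.221−1.18) = ln(0.1873)/-0.9590 = -1.675/-0.9590 = 1.75 s.

1.75 s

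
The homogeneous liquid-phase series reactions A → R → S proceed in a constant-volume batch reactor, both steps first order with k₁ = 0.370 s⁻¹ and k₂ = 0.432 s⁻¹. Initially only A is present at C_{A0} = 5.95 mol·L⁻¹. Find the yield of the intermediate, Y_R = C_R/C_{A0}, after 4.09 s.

0.294

For first-order series with pure A initially, C_R(t) = k₁C_{A0}/(k₂−k₁)·(e^(−k₁t) − e^(−k₂t)).
e^(−k₁t) = e^(−0.370×4.09) = e^(−1.513) = 0.2202; e^(−k₂t) = e^(−1.767) = 0.1709.
C_R = 0.370×5.95/(0.432−0.370) × (0.2202−0.1709) = 35.51×0.04932 = 1.751 mol·L⁻¹.
Y_R = C_R/C_{A0} = 1.751/5.95 = 0.294.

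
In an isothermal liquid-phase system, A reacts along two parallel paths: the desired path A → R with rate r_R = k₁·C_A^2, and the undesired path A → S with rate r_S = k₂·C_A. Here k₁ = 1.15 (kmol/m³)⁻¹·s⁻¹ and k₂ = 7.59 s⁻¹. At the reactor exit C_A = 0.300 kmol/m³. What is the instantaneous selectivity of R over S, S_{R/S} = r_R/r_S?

S_{R/S} = r_R/r_S = (k₁·C_A^2)/(k₂·C_A) = (k₁/k₂)·C_A.
= (1.15×0.3000^2) / (7.59×0.3000) = 0.1035/2.277 = 0.0455.
Since the desired path is higher order in A, keeping C_A high (PFR or concentrated feed) favours R.

0.0455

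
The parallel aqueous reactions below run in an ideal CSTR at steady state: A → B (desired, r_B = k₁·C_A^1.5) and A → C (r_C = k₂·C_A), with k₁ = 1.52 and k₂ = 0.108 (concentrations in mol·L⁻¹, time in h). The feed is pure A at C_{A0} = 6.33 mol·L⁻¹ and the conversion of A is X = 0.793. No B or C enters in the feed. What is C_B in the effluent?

Exit C_A = C_{A0}(1−X) = 6.33×0.207 = 1.310 mol·L⁻¹.
A CSTR operates uniformly at the exit composition, giving r_B = 2.280 and r_C = 0.1415 (each k·C_A^n at C_A = 1.310).
Fraction of consumed A going to B: r_B/(r_B+r_C) = 0.9416.
C_B = 0.9416·C_{A0}·X = 0.9416×6.33×0.793 = 4.73 mol·L⁻¹.

4.73 mol·L⁻¹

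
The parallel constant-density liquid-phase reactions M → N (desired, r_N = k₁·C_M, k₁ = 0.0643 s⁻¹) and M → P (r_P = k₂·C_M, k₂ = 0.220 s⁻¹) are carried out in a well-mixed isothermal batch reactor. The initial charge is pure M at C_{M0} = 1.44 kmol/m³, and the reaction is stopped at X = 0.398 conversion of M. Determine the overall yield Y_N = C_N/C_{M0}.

C_M = C_{M0}(1−X) = 0.8669 kmol/m³.
Both paths are first order in M, so the instantaneous fraction to N is constant: dC_N/d(−C_M) = k₁/(k₁+k₂) = 0.2262.
C_N = 0.2262·(C_{M0}−C_M) = 0.2262×0.5731 = 0.130 kmol/m³.
Y_N = C_N/C_{M0} = 0.1296/1.44 = 0.0900.

0.0900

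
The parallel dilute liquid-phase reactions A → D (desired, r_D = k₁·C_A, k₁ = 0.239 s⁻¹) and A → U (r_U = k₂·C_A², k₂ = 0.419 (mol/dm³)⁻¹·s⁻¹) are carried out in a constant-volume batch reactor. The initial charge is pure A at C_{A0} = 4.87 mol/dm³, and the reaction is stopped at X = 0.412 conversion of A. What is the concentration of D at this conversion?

C_A = C_{A0}(1−X) = 2.864 mol/dm³.
Along a PFR/batch, dC_D/dC_A = −r_D/(r_D+r_U) = −k₁/(k₁+k₂·C_A).
Integrating from C_{A0} to C_A: C_D = (0.239/0.419)·ln[(0.239+0.419·4.87)/(0.239+0.419·2.86)] = 0.5704·ln(2.280/1.439) = 0.2625 mol/dm³.

0.262 mol/dm³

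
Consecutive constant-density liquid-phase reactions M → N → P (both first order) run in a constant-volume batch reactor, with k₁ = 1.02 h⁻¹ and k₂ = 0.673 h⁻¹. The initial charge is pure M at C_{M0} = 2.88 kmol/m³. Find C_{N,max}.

1.29 kmol/m³

Evaluating C_N at t_opt = ln(k₂/k₁)/(k₂−k₁) gives C_{N,max}/C_{M0} = (k₁/k₂)^[k₂/(k₂−k₁)].
= (1.02/0.673)^(0.673/(0.673−1.02)) = (1.516)^(-1.939) = 0.4464.
C_{N,max} = 0.4464×2.88 = 1.29 kmol/m³.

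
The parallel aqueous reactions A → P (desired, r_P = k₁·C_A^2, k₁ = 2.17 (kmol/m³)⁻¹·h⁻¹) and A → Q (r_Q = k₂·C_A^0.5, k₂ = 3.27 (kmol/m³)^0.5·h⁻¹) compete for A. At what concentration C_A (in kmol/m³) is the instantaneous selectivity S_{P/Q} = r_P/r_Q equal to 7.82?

S_{P/Q} = (k₁/k₂)·C_A^1.5 ⇒ C_A = (S·k₂/k₁)^(1/1.5).
= (7.82×3.27/2.17)^(0.6667) = (11.78)^(0.6667) = 5.18 kmol/m³.

5.18 kmol/m³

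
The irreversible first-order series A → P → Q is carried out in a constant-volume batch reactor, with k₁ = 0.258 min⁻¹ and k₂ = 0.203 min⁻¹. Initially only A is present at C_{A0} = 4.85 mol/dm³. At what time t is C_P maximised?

4.36 min

The intermediate peaks when r₁ = r₂, i.e. k₁e^(−k₁t) = k₂e^(−k₂t), giving t_opt = ln(k₂/k₁)/(k₂−k₁).
= ln(0.203/0.258)/(0.203−0.258) = ln(0.7868)/-0.05500 = -0.2398/-0.05500 = 4.36 min.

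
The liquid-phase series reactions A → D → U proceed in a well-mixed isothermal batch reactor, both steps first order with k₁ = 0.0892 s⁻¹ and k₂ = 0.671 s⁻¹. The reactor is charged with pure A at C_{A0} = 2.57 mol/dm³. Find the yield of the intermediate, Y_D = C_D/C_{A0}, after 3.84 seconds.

Solving the coupled first-order balances gives C_D(t) = [k₁/(k₂−k₁)]·C_{A0}·(e^(−k₁t) − e^(−k₂t)).
e^(−k₁t) = e^(−0.0892×3.84) = e^(−0.3425) = 0.7100; e^(−k₂t) = e^(−2.577) = 0.07603.
C_D = 0.0892×2.57/(0.671−0.0892) × (0.7100−0.07603) = 0.3940×0.6339 = 0.2498 mol/dm³.
Y_D = C_D/C_{A0} = 0.2498/2.57 = 0.0972.

0.0972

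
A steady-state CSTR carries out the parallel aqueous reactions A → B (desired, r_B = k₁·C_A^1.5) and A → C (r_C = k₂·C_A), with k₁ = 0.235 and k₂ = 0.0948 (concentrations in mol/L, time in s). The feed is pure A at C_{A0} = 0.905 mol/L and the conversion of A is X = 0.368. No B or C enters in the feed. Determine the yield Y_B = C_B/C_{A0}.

Exit C_A = C_{A0}(1−X) = 0.905×0.632 = 0.5720 mol/L.
Rates in a CSTR are evaluated at the outlet concentration: r_B = 0.235×0.5720^1.5 = 0.1017, r_C = 0.0948×0.5720 = 0.05422.
Fraction of consumed A going to B: r_B/(r_B+r_C) = 0.6521.
C_B = 0.6521·C_{A0}·X = 0.6521×0.905×0.368 = 0.217 mol/L; Y_B = C_B/C_{A0} = 0.240.

0.240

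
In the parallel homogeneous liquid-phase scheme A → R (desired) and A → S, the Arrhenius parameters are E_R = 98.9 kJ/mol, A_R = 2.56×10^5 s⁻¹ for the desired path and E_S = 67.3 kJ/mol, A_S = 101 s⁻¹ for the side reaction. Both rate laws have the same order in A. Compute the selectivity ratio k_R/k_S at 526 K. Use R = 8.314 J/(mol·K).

1.84

With equal orders, S_{R/S} = k_R/k_S = (A_R/A_S)·exp[(E_S−E_R)/(RT)].
(E_S−E_R)/(RT) = (67.3−98.9)×10³/(8.314×526) = -31600/4373 = -7.226.
k_R/k_S = (2.56×10^5/101)·exp(-7.226) = 2535 × 7.275×10^-4 = 1.84.
Since E_R > E_S, raising the temperature improves selectivity toward R.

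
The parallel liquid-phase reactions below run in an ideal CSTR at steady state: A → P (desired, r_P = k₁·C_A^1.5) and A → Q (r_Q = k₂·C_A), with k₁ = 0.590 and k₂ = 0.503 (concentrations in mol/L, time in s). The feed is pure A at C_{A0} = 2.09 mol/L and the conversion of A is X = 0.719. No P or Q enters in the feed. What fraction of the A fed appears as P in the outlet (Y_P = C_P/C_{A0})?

Exit C_A = C_{A0}(1−X) = 2.09×0.281 = 0.5873 mol/L.
Rates in a CSTR are evaluated at the outlet concentration: r_P = 0.590×0.5873^1.5 = 0.2655, r_Q = 0.503×0.5873 = 0.2954.
Fraction of consumed A going to P: r_P/(r_P+r_Q) = 0.4734.
C_P = 0.4734·C_{A0}·X = 0.4734×2.09×0.719 = 0.711 mol/L; Y_P = C_P/C_{A0} = 0.340.

0.340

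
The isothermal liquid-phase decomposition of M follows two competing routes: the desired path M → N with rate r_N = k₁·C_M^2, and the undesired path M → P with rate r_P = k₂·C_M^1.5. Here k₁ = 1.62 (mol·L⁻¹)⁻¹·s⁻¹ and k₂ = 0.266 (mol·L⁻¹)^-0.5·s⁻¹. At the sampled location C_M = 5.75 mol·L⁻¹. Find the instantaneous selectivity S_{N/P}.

14.6

S_{N/P} = r_N/r_P = (k₁·C_M^2)/(k₂·C_M^1.5) = (k₁/k₂)·C_M^0.5.
= (1.62×5.750^2) / (0.266×5.750^1.5) = 53.56/3.668 = 14.6.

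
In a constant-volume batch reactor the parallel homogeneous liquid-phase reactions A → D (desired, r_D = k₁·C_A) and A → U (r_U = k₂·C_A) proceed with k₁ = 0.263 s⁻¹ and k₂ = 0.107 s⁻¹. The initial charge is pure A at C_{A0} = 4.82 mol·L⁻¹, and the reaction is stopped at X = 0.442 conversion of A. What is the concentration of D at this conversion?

C_A = C_{A0}(1−X) = 2.690 mol·L⁻¹.
Both paths are first order in A, so the instantaneous fraction to D is constant: dC_D/d(−C_A) = k₁/(k₁+k₂) = 0.7108.
C_D = 0.7108·(C_{A0}−C_A) = 0.7108×2.130 = 1.51 mol·L⁻¹.

1.51 mol·L⁻¹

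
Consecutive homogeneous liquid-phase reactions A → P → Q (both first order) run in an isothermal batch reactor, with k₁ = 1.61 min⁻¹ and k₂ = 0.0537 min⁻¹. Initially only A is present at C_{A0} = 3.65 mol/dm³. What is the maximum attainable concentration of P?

3.25 mol/dm³

At the optimum, C_{P,max}/C_{A0} = (k₁/k₂)^[k₂/(k₂−k₁)].
= (1.61/0.0537)^(0.0537/(0.0537−1.61)) = (29.98)^(-0.03450) = 0.8893.
C_{P,max} = 0.8893×3.65 = 3.25 mol/dm³.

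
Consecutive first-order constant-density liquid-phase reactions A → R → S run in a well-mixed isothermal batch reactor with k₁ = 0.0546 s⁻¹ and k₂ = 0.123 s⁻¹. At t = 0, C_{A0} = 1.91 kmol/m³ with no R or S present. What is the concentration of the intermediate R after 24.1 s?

The intermediate concentration in a first-order A→B→C sequence is C_R = k₁C_{A0}(e^(−k₁t) − e^(−k₂t))/(k₂−k₁).
e^(−k₁t) = e^(−0.0546×24.1) = e^(−1.316) = 0.2682; e^(−k₂t) = e^(−2.964) = 0.05160.
C_R = 0.0546×1.91/(0.123−0.0546) × (0.2682−0.05160) = 1.525×0.2166 = 0.3303 kmol/m³.

0.330 kmol/m³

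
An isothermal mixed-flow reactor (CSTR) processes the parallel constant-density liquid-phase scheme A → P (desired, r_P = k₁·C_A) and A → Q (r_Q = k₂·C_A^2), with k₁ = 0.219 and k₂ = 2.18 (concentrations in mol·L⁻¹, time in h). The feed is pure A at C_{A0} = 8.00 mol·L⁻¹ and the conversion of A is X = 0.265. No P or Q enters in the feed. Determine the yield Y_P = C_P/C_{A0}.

Exit C_A = C_{A0}(1−X) = 8.00×0.735 = 5.880 mol·L⁻¹.
Rates in a CSTR are evaluated at the outlet concentration: r_P = 0.219×5.880 = 1.288, r_Q = 2.18×5.880^2 = 75.37.
Fraction of consumed A going to P: r_P/(r_P+r_Q) = 0.01680.
C_P = 0.01680·C_{A0}·X = 0.01680×8.00×0.265 = 0.0356 mol·L⁻¹; Y_P = C_P/C_{A0} = 0.00445.

0.00445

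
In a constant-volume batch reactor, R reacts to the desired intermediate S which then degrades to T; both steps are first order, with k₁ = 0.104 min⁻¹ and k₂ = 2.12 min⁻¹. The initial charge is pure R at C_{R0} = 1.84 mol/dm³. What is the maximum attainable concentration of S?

0.0773 mol/dm³

Evaluating C_S at t_opt = ln(k₂/k₁)/(k₂−k₁) gives C_{S,max}/C_{R0} = (k₁/k₂)^[k₂/(k₂−k₁)].
= (0.104/2.12)^(2.12/(2.12−0.104)) = (0.04906)^(1.052) = 0.04199.
C_{S,max} = 0.04199×1.84 = 0.0773 mol/dm³.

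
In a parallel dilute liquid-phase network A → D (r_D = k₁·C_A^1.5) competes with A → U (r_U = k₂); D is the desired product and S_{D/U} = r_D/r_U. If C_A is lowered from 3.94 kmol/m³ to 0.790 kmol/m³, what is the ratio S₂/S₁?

S_{D/U} = (k₁/k₂)·C_A^1.5, so S₂/S₁ = (C_{A,2}/C_{A,1})^1.5.
= (0.790/3.94)^1.5 = (0.2005)^1.5 = 0.0898.

0.0898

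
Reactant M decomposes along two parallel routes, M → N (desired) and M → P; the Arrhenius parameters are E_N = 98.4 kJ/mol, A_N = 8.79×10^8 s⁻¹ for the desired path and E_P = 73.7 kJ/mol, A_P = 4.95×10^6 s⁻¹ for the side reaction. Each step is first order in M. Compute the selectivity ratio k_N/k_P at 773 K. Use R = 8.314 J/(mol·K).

3.80

Since both paths have the same order in M, the concentration cancels and S_{N/P} = k_N/k_P = (A_N/A_P)·exp[(E_P−E_N)/(RT)].
(E_P−E_N)/(RT) = (73.7−98.4)×10³/(8.314×773) = -24700/6427 = -3.843.
k_N/k_P = (8.79×10^8/4.95×10^6)·exp(-3.843) = 177.6 × 0.02142 = 3.80.
Since E_N > E_P, raising the temperature improves selectivity toward N.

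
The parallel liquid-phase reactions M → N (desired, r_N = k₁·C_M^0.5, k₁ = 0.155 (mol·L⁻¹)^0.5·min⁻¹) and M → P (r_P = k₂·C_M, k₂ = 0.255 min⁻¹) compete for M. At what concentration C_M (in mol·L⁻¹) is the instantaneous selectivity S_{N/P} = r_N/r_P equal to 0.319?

S_{N/P} = (k₁/k₂)·C_M^-0.5 ⇒ C_M = (S·k₂/k₁)^(-2).
= (0.319×0.255/0.155)^(-2) = (0.5248)^(-2) = 3.63 mol·L⁻¹.

3.63 mol·L⁻¹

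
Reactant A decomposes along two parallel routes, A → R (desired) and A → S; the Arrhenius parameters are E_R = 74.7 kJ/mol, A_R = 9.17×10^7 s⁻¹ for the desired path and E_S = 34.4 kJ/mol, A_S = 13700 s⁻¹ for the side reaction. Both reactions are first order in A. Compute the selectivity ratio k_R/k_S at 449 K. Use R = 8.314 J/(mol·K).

0.137

Since both paths have the same order in A, the concentration cancels and S_{R/S} = k_R/k_S = (A_R/A_S)·exp[(E_S−E_R)/(RT)].
(E_S−E_R)/(RT) = (34.4−74.7)×10³/(8.314×449) = -40300/3733 = -10.80.
k_R/k_S = (9.17×10^7/13700)·exp(-10.80) = 6693 × 2.049×10^-5 = 0.137.
Since E_R > E_S, raising the temperature improves selectivity toward R.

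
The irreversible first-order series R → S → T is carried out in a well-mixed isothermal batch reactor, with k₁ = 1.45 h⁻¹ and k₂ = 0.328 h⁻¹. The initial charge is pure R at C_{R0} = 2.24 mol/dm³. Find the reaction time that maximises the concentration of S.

1.32 h

The intermediate peaks when r₁ = r₂, i.e. k₁e^(−k₁t) = k₂e^(−k₂t), giving t_opt = ln(k₂/k₁)/(k₂−k₁).
= ln(0.328/1.45)/(0.328−1.45) = ln(0.2262)/-1.122 = -1.486/-1.122 = 1.32 h.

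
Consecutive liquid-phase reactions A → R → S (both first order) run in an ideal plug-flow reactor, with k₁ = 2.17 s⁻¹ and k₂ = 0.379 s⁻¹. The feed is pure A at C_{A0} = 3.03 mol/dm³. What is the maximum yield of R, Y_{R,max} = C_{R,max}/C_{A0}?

0.691

For a first-order series the maximum intermediate yield is C_{R,max}/C_{A0} = (k₁/k₂)^[k₂/(k₂−k₁)].
= (2.17/0.379)^(0.379/(0.379−2.17)) = (5.726)^(-0.2116) = 0.6912.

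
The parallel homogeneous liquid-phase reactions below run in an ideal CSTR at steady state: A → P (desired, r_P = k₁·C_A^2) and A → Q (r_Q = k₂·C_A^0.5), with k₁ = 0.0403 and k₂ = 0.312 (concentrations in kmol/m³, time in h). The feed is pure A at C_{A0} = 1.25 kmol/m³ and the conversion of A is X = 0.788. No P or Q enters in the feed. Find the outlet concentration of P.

Exit C_A = C_{A0}(1−X) = 1.25×0.212 = 0.2650 kmol/m³.
Rates in a CSTR are evaluated at the outlet concentration: r_P = 0.0403×0.2650^2 = 0.002830, r_Q = 0.312×0.2650^0.5 = 0.1606.
Fraction of consumed A going to P: r_P/(r_P+r_Q) = 0.01732.
C_P = 0.01732·C_{A0}·X = 0.01732×1.25×0.788 = 0.0171 kmol/m³.

0.0171 kmol/m³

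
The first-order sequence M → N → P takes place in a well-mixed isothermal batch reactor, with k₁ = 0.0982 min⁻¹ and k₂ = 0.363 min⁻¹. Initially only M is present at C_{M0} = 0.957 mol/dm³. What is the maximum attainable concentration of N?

0.159 mol/dm³

For a first-order series the maximum intermediate yield is C_{N,max}/C_{M0} = (k₁/k₂)^[k₂/(k₂−k₁)].
= (0.0982/0.363)^(0.363/(0.363−0.0982)) = (0.2705)^(1.371) = 0.1666.
C_{N,max} = 0.1666×0.957 = 0.159 mol/dm³.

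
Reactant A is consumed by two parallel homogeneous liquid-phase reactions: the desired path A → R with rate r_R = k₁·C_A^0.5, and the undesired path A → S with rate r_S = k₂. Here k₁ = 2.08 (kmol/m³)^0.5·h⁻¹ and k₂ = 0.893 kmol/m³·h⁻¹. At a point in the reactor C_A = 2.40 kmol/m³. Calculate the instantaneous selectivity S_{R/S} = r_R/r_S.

S_{R/S} = r_R/r_S = (k₁·C_A^0.5)/(k₂) = (k₁/k₂)·C_A^0.5.
= (2.08×2.400^0.5) / (0.893) = 3.222/0.8930 = 3.61.

3.61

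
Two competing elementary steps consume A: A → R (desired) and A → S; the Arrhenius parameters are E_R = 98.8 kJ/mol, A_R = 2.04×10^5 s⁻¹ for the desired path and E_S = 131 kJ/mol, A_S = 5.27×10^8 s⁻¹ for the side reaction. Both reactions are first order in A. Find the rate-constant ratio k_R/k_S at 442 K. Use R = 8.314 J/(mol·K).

Since both paths have the same order in A, the concentration cancels and S_{R/S} = k_R/k_S = (A_R/A_S)·exp[(E_S−E_R)/(RT)].
(E_S−E_R)/(RT) = (131−98.8)×10³/(8.314×442) = 32200/3675 = 8.762.
k_R/k_S = (2.04×10^5/5.27×10^8)·exp(8.762) = 3.871×10^-4 × 6389 = 2.47.

2.47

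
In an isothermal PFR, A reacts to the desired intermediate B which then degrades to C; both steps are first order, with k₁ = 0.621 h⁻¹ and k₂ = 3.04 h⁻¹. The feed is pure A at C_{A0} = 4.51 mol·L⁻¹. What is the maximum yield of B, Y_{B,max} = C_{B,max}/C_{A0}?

At the optimum, C_{B,max}/C_{A0} = (k₁/k₂)^[k₂/(k₂−k₁)].
= (0.621/3.04)^(3.04/(3.04−0.621)) = (0.2043)^(1.257) = 0.1359.

0.136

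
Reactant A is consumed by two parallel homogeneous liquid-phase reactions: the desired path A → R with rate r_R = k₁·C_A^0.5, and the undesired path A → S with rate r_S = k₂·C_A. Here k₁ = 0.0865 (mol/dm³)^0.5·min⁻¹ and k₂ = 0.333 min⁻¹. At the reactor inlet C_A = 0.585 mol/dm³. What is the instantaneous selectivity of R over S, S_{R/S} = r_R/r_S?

S_{R/S} = r_R/r_S = (k₁·C_A^0.5)/(k₂·C_A) = (k₁/k₂)·C_A^-0.5.
= (0.0865×0.5850^0.5) / (0.333×0.5850) = 0.06616/0.1948 = 0.340.
The undesired path is higher order in A, so low C_A (CSTR or dilute feed) favours R.

0.340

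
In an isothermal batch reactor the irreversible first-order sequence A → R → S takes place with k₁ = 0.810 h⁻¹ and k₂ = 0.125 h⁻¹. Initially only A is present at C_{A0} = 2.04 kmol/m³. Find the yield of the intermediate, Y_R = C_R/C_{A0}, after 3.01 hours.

0.708

The intermediate concentration in a first-order A→B→C sequence is C_R = k₁C_{A0}(e^(−k₁t) − e^(−k₂t))/(k₂−k₁).
e^(−k₁t) = e^(−0.810×3.01) = e^(−2.438) = 0.08733; e^(−k₂t) = e^(−0.3762) = 0.6864.
C_R = 0.810×2.04/(0.125−0.810) × (0.08733−0.6864) = (-2.412)×(-0.5991) = 1.445 kmol/m³.
Y_R = C_R/C_{A0} = 1.445/2.04 = 0.708.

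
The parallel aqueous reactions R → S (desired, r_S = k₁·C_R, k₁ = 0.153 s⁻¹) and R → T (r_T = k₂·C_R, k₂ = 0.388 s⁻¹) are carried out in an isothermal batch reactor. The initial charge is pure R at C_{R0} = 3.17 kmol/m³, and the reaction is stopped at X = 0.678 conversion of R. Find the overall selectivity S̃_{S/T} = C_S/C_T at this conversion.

0.394

C_R = C_{R0}(1−X) = 1.021 kmol/m³.
Both paths are first order in R, so the instantaneous fraction to S is constant: dC_S/d(−C_R) = k₁/(k₁+k₂) = 0.2828.
C_S = 0.2828·(C_{R0}−C_R) = 0.2828×2.149 = 0.608 kmol/m³.
C_T = (C_{R0}−C_R)−C_S = 1.541 kmol/m³; S̃_{S/T} = 0.6078/1.541 = 0.394.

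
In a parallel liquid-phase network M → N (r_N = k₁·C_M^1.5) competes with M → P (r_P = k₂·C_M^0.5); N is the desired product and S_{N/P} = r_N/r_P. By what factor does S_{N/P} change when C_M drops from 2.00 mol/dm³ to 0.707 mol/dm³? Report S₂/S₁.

0.353

S_{N/P} = (k₁/k₂)·C_M, so S₂/S₁ = (C_{M,2}/C_{M,1}).
= 0.707/2.00 = 0.353.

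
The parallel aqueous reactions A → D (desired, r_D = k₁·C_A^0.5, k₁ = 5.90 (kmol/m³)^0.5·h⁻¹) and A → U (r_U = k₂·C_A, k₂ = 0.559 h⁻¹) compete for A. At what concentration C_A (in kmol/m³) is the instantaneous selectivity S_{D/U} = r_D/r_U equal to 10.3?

S_{D/U} = (k₁/k₂)·C_A^-0.5 ⇒ C_A = (S·k₂/k₁)^(-2).
= (10.3×0.559/5.90)^(-2) = (0.9759)^(-2) = 1.05 kmol/m³.

1.05 kmol/m³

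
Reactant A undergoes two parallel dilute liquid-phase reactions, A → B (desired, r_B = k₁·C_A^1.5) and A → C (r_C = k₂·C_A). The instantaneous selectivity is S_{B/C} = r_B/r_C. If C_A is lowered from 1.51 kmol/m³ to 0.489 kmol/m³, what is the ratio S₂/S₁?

S_{B/C} = (k₁/k₂)·C_A^0.5, so S₂/S₁ = (C_{A,2}/C_{A,1})^0.5.
= (0.489/1.51)^0.5 = (0.3238)^0.5 = 0.569.
Selectivity toward B falls as C_A falls — high-concentration operation is favoured.

0.569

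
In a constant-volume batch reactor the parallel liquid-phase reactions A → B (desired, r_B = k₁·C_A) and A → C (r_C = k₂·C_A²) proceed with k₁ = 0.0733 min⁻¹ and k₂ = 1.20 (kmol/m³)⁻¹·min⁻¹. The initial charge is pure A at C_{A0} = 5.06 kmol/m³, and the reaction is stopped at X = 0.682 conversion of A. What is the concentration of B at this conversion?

0.0684 kmol/m³

C_A = C_{A0}(1−X) = 1.609 kmol/m³.
Along a PFR/batch, dC_B/dC_A = −r_B/(r_B+r_C) = −k₁/(k₁+k₂·C_A).
Integrating from C_{A0} to C_A: C_B = (0.0733/1.20)·ln[(0.0733+1.20·5.06)/(0.0733+1.20·1.61)] = 0.06108·ln(6.145/2.004) = 0.06844 kmol/m³.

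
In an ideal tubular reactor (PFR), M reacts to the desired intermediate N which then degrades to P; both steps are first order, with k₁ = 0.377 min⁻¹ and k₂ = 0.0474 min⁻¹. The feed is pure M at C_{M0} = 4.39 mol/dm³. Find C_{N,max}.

3.26 mol/dm³

Evaluating C_N at τ_opt = ln(k₂/k₁)/(k₂−k₁) gives C_{N,max}/C_{M0} = (k₁/k₂)^[k₂/(k₂−k₁)].
= (0.377/0.0474)^(0.0474/(0.0474−0.377)) = (7.954)^(-0.1438) = 0.7421.
C_{N,max} = 0.7421×4.39 = 3.26 mol/dm³.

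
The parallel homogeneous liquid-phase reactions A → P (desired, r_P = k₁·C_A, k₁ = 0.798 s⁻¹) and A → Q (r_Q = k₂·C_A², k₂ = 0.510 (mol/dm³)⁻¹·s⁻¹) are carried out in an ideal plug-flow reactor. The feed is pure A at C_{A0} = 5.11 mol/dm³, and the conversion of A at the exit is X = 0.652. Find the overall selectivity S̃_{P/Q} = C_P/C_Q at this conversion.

0.481

C_A = C_{A0}(1−X) = 1.778 mol/dm³.
Along a PFR/batch, dC_P/dC_A = −r_P/(r_P+r_Q) = −k₁/(k₁+k₂·C_A).
Integrating from C_{A0} to C_A: C_P = (0.798/0.510)·ln[(0.798+0.510·5.11)/(0.798+0.510·1.78)] = 1.565·ln(3.404/1.705) = 1.082 mol/dm³.
C_Q = (C_{A0}−C_A)−C_P = 2.250 mol/dm³; S̃_{P/Q} = 1.082/2.250 = 0.481.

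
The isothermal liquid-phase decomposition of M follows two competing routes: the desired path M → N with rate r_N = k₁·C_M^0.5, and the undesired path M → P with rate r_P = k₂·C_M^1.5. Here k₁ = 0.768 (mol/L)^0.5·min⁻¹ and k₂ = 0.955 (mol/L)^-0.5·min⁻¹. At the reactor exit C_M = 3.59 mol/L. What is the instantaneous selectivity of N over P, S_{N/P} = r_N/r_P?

0.224

S_{N/P} = r_N/r_P = (k₁·C_M^0.5)/(k₂·C_M^1.5) = (k₁/k₂)·C_M⁻¹.
= (0.768×3.590^0.5) / (0.955×3.590^1.5) = 1.455/6.496 = 0.224.
The undesired path is higher order in M, so low C_M (CSTR or dilute feed) favours N.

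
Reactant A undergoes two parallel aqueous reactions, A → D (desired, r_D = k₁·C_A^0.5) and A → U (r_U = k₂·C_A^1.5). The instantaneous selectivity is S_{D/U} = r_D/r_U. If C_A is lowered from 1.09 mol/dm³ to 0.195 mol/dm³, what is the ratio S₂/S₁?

5.59

S_{D/U} = (k₁/k₂)·C_A⁻¹, so S₂/S₁ = (C_{A,2}/C_{A,1})⁻¹.
= 1.09/0.195 = 5.59.
Selectivity toward D rises as C_A falls — low-concentration operation is favoured.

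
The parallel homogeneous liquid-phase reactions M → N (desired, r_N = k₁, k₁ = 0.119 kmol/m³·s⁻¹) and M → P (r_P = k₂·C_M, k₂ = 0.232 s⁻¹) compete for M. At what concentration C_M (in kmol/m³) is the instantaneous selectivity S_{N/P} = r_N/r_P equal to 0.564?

0.909 kmol/m³

S_{N/P} = (k₁/k₂)·C_M⁻¹ ⇒ C_M = (S·k₂/k₁)^(-1).
= (0.564×0.232/0.119)^(-1) = (1.100)^(-1) = 0.909 kmol/m³.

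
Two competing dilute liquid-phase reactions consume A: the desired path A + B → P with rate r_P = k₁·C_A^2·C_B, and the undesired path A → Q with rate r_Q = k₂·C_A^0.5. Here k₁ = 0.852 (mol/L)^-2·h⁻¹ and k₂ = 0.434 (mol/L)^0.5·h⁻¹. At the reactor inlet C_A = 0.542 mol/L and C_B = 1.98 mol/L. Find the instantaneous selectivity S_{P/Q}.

S_{P/Q} = r_P/r_Q = (k₁·C_A^2·C_B)/(k₂·C_A^0.5) = (k₁/k₂)·C_A^1.5·C_B.
= (0.852×0.5420^2×1.980) / (0.434×0.5420^0.5) = 0.4956/0.3195 = 1.55.

1.55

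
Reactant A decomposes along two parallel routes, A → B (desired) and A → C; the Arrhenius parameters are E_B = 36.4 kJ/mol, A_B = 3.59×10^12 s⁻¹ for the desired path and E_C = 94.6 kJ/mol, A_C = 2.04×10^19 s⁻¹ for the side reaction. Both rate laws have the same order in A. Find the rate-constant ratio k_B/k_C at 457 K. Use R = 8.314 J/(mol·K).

k_B/k_C = (A_B/A_C)·exp[−(E_B−E_C)/(RT)] = (A_B/A_C)·exp[(E_C−E_B)/(RT)].
(E_C−E_B)/(RT) = (94.6−36.4)×10³/(8.314×457) = 58200/3799 = 15.32.
k_B/k_C = (3.59×10^12/2.04×10^19)·exp(15.32) = 1.760×10^-7 × 4.492×10^6 = 0.791.

0.791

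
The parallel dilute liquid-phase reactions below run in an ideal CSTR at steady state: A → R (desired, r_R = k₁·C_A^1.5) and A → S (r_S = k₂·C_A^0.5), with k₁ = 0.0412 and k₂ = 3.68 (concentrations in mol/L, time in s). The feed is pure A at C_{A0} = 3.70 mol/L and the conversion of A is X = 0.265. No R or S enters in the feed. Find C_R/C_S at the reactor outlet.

0.0304

Exit C_A = C_{A0}(1−X) = 3.70×0.735 = 2.720 mol/L.
Rates in a CSTR are evaluated at the outlet concentration: r_R = 0.0412×2.720^1.5 = 0.1848, r_S = 3.68×2.720^0.5 = 6.069.
Overall selectivity = C_R/C_S = r_Rτ/(r_Sτ) = r_R/r_S = 0.0304.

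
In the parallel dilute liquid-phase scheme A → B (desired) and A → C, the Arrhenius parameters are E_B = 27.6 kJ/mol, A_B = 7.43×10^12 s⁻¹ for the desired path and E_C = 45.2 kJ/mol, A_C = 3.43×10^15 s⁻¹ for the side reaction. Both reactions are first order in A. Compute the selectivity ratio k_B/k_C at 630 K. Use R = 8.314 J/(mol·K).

0.0624

k_B/k_C = (A_B/A_C)·exp[−(E_B−E_C)/(RT)] = (A_B/A_C)·exp[(E_C−E_B)/(RT)].
(E_C−E_B)/(RT) = (45.2−27.6)×10³/(8.314×630) = 17600/5238 = 3.360.
k_B/k_C = (7.43×10^12/3.43×10^15)·exp(3.360) = 0.002166 × 28.79 = 0.0624.
Since E_B < E_C, lowering the temperature improves selectivity toward B.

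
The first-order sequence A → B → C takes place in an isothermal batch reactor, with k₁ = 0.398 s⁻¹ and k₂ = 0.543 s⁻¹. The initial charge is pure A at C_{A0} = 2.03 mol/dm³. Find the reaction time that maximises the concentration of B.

2.14 s

Setting dC_B/dt = 0 gives t_opt = ln(k₂/k₁)/(k₂−k₁).
= ln(0.543/0.398)/(0.543−0.398) = ln(1.364)/0.1450 = 0.3107/0.1450 = 2.14 s.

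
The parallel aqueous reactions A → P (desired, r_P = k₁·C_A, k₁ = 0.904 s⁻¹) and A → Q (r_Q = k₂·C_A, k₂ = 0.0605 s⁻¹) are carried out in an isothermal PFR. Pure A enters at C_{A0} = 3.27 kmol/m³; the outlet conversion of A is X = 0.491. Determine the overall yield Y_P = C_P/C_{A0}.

0.460

C_A = C_{A0}(1−X) = 1.664 kmol/m³.
Both paths are first order in A, so the instantaneous fraction to P is constant: dC_P/d(−C_A) = k₁/(k₁+k₂) = 0.9373.
C_P = 0.9373·(C_{A0}−C_A) = 0.9373×1.606 = 1.50 kmol/m³.
Y_P = C_P/C_{A0} = 1.505/3.27 = 0.460.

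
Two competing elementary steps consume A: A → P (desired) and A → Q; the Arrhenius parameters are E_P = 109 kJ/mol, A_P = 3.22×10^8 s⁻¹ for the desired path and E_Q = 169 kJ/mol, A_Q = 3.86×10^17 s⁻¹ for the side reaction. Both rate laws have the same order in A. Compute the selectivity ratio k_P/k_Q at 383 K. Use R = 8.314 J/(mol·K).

Since both paths have the same order in A, the concentration cancels and S_{P/Q} = k_P/k_Q = (A_P/A_Q)·exp[(E_Q−E_P)/(RT)].
(E_Q−E_P)/(RT) = (169−109)×10³/(8.314×383) = 60000/3184 = 18.84.
k_P/k_Q = (3.22×10^8/3.86×10^17)·exp(18.84) = 8.342×10^-10 × 1.525×10^8 = 0.127.
Since E_P < E_Q, lowering the temperature improves selectivity toward P.

0.127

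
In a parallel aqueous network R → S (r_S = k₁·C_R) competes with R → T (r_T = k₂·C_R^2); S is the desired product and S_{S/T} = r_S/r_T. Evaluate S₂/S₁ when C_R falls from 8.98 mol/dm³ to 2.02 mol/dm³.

4.45

S_{S/T} = (k₁/k₂)·C_R⁻¹, so S₂/S₁ = (C_{R,2}/C_{R,1})⁻¹.
= 8.98/2.02 = 4.45.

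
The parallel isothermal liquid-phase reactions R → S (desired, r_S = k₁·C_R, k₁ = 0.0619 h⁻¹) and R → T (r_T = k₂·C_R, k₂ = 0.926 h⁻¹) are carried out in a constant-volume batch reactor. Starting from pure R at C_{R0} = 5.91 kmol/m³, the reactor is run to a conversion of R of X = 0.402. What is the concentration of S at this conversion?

C_R = C_{R0}(1−X) = 3.534 kmol/m³.
Both paths are first order in R, so the instantaneous fraction to S is constant: dC_S/d(−C_R) = k₁/(k₁+k₂) = 0.06266.
C_S = 0.06266·(C_{R0}−C_R) = 0.06266×2.376 = 0.149 kmol/m³.

0.149 kmol/m³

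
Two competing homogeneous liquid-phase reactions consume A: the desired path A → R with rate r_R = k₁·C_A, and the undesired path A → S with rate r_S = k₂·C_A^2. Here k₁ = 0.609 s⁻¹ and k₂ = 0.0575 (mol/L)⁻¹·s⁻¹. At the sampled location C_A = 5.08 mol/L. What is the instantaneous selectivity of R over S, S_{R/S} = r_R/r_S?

2.08

S_{R/S} = r_R/r_S = (k₁·C_A)/(k₂·C_A^2) = (k₁/k₂)·C_A⁻¹.
= (0.609×5.080) / (0.0575×5.080^2) = 3.094/1.484 = 2.08.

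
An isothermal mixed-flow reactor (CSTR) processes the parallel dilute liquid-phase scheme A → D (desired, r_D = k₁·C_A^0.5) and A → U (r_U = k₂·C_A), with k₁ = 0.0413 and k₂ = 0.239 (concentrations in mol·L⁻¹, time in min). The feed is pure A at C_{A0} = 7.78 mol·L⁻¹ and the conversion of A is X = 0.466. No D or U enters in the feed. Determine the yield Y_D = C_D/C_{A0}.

0.0364

Exit C_A = C_{A0}(1−X) = 7.78×0.534 = 4.155 mol·L⁻¹.
In a CSTR the entire volume is at exit conditions, so r_D = 0.0413×4.155^0.5 = 0.08418 and r_U = 0.239×4.155 = 0.9929.
Fraction of consumed A going to D: r_D/(r_D+r_U) = 0.07815.
C_D = 0.07815·C_{A0}·X = 0.07815×7.78×0.466 = 0.283 mol·L⁻¹; Y_D = C_D/C_{A0} = 0.0364.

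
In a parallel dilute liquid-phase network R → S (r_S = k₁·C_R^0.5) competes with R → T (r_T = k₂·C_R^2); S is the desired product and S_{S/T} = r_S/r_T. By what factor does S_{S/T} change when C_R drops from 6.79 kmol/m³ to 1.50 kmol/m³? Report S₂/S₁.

S_{S/T} = (k₁/k₂)·C_R^-1.5, so S₂/S₁ = (C_{R,2}/C_{R,1})^-1.5.
= (1.50/6.79)^(-1.5) = (0.2209)^(-1.5) = 9.63.

9.63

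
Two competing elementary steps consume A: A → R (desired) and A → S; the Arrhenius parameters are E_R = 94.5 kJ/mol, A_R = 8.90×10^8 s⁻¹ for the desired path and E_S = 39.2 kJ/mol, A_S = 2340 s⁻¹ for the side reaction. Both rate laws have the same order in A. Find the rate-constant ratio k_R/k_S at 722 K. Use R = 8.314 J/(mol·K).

Since both paths have the same order in A, the concentration cancels and S_{R/S} = k_R/k_S = (A_R/A_S)·exp[(E_S−E_R)/(RT)].
(E_S−E_R)/(RT) = (39.2−94.5)×10³/(8.314×722) = -55300/6003 = -9.213.
k_R/k_S = (8.90×10^8/2340)·exp(-9.213) = 3.803×10^5 × 9.978×10^-5 = 38.0.
Since E_R > E_S, raising the temperature improves selectivity toward R.

38.0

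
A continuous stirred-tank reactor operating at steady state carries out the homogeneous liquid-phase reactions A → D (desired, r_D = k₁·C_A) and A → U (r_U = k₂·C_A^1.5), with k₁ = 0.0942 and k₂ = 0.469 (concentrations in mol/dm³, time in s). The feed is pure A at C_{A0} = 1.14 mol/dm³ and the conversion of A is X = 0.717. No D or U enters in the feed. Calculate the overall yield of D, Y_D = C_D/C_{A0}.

0.187

Exit C_A = C_{A0}(1−X) = 1.14×0.283 = 0.3226 mol/dm³.
Rates in a CSTR are evaluated at the outlet concentration: r_D = 0.0942×0.3226 = 0.03039, r_U = 0.469×0.3226^1.5 = 0.08594.
Fraction of consumed A going to D: r_D/(r_D+r_U) = 0.2612.
C_D = 0.2612·C_{A0}·X = 0.2612×1.14×0.717 = 0.214 mol/dm³; Y_D = C_D/C_{A0} = 0.187.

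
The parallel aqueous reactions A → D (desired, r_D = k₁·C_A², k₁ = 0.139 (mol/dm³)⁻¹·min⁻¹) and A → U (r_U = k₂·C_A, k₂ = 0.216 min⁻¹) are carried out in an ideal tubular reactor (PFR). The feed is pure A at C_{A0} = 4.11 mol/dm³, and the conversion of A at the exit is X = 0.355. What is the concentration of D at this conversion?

C_A = C_{A0}(1−X) = 2.651 mol/dm³.
Along a PFR/batch, dC_U/dC_A = −r_U/(r_D+r_U) = −k₂/(k₂+k₁·C_A).
Integrating from C_{A0} to C_A: C_U = (0.216/0.139)·ln[(0.216+0.139·4.11)/(0.216+0.139·2.65)] = 1.554·ln(0.7873/0.5845) = 0.4629 mol/dm³.
Then C_D = (C_{A0}−C_A) − C_U = 1.459 − 0.4629 = 0.9962 mol/dm³.

0.996 mol/dm³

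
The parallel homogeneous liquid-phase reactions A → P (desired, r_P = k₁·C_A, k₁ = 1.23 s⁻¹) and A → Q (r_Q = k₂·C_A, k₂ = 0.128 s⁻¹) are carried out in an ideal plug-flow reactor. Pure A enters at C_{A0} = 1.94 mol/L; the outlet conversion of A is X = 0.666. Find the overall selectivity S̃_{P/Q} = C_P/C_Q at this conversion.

9.61

C_A = C_{A0}(1−X) = 0.6480 mol/L.
Both paths are first order in A, so the instantaneous fraction to P is constant: dC_P/d(−C_A) = k₁/(k₁+k₂) = 0.9057.
C_P = 0.9057·(C_{A0}−C_A) = 0.9057×1.292 = 1.17 mol/L.
C_Q = (C_{A0}−C_A)−C_P = 0.1218 mol/L; S̃_{P/Q} = 1.170/0.1218 = 9.61.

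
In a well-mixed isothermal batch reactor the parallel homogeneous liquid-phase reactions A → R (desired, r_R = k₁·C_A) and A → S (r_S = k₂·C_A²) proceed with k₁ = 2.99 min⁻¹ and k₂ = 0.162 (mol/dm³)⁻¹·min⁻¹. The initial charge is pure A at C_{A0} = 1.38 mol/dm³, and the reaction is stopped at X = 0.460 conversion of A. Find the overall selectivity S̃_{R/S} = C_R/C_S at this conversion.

C_A = C_{A0}(1−X) = 0.7452 mol/dm³.
Along a PFR/batch, dC_R/dC_A = −r_R/(r_R+r_S) = −k₁/(k₁+k₂·C_A).
Integrating from C_{A0} to C_A: C_R = (2.99/0.162)·ln[(2.99+0.162·1.38)/(2.99+0.162·0.745)] = 18.46·ln(3.214/3.111) = 0.6003 mol/dm³.
C_S = (C_{A0}−C_A)−C_R = 0.03450 mol/dm³; S̃_{R/S} = 0.6003/0.03450 = 17.4.

17.4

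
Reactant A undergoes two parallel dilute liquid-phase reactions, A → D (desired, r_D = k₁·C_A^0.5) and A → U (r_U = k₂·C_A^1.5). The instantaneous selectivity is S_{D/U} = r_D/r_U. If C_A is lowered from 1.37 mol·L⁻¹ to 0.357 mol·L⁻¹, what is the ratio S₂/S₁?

S_{D/U} = (k₁/k₂)·C_A⁻¹, so S₂/S₁ = (C_{A,2}/C_{A,1})⁻¹.
= 1.37/0.357 = 3.84.
Selectivity toward D rises as C_A falls — low-concentration operation is favoured.

3.84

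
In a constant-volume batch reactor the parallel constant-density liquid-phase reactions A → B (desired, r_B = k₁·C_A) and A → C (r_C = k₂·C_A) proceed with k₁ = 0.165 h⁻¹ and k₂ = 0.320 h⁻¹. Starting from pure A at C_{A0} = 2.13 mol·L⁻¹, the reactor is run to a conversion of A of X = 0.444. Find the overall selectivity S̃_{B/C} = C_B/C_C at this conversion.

0.516

C_A = C_{A0}(1−X) = 1.184 mol·L⁻¹.
Both paths are first order in A, so the instantaneous fraction to B is constant: dC_B/d(−C_A) = k₁/(k₁+k₂) = 0.3402.
C_B = 0.3402·(C_{A0}−C_A) = 0.3402×0.9457 = 0.322 mol·L⁻¹.
C_C = (C_{A0}−C_A)−C_B = 0.6240 mol·L⁻¹; S̃_{B/C} = 0.3217/0.6240 = 0.516.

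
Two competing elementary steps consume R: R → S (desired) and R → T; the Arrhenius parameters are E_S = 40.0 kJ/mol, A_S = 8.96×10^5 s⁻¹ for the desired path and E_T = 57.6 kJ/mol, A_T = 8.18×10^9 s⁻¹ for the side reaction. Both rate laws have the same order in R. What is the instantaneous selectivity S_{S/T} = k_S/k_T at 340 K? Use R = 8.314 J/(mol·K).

0.0554

k_S/k_T = (A_S/A_T)·exp[−(E_S−E_T)/(RT)] = (A_S/A_T)·exp[(E_T−E_S)/(RT)].
(E_T−E_S)/(RT) = (57.6−40.0)×10³/(8.314×340) = 17600/2827 = 6.226.
k_S/k_T = (8.96×10^5/8.18×10^9)·exp(6.226) = 1.095×10^-4 × 505.8 = 0.0554.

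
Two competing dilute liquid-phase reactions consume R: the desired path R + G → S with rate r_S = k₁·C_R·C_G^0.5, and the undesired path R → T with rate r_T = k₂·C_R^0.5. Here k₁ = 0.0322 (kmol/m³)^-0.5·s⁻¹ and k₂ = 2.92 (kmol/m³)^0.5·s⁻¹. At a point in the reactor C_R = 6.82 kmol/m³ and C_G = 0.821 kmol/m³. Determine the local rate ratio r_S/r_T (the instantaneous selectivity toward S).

0.0261

S_{S/T} = r_S/r_T = (k₁·C_R·C_G^0.5)/(k₂·C_R^0.5) = (k₁/k₂)·C_R^0.5·C_G^0.5.
= (0.0322×6.820×0.8210^0.5) / (2.92×6.820^0.5) = 0.1990/7.626 = 0.0261.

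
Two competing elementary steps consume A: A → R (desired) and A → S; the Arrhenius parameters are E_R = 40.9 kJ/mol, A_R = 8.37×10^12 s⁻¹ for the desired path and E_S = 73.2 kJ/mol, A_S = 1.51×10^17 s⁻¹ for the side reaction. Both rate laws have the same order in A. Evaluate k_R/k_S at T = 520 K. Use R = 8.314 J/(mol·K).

0.0974

Since both paths have the same order in A, the concentration cancels and S_{R/S} = k_R/k_S = (A_R/A_S)·exp[(E_S−E_R)/(RT)].
(E_S−E_R)/(RT) = (73.2−40.9)×10³/(8.314×520) = 32300/4323 = 7.471.
k_R/k_S = (8.37×10^12/1.51×10^17)·exp(7.471) = 5.543×10^-5 × 1757 = 0.0974.
Since E_R < E_S, lowering the temperature improves selectivity toward R.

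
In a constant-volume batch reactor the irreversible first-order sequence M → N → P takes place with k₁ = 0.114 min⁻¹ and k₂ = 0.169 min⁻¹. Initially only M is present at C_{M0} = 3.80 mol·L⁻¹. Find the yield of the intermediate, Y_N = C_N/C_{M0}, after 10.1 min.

0.279

Solving the coupled first-order balances gives C_N(t) = [k₁/(k₂−k₁)]·C_{M0}·(e^(−k₁t) − e^(−k₂t)).
e^(−k₁t) = e^(−0.114×10.1) = e^(−1.151) = 0.3162; e^(−k₂t) = e^(−1.707) = 0.1814.
C_N = 0.114×3.80/(0.169−0.114) × (0.3162−0.1814) = 7.876×0.1348 = 1.061 mol·L⁻¹.
Y_N = C_N/C_{M0} = 1.061/3.80 = 0.279.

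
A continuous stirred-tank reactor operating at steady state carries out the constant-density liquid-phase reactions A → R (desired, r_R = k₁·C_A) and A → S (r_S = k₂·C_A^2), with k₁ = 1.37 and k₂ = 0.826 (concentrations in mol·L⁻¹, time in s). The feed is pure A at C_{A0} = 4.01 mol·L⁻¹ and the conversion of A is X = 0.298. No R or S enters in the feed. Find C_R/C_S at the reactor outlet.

0.589

Exit C_A = C_{A0}(1−X) = 4.01×0.702 = 2.815 mol·L⁻¹.
In a CSTR the entire volume is at exit conditions, so r_R = 1.37×2.815 = 3.857 and r_S = 0.826×2.815^2 = 6.546.
Overall selectivity = C_R/C_S = r_Rτ/(r_Sτ) = r_R/r_S = 0.589.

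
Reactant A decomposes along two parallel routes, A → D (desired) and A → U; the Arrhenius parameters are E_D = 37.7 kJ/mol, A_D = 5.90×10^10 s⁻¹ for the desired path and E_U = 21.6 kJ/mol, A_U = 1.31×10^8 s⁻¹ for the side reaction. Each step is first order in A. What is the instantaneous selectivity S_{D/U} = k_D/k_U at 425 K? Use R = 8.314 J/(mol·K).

With equal orders, S_{D/U} = k_D/k_U = (A_D/A_U)·exp[(E_U−E_D)/(RT)].
(E_U−E_D)/(RT) = (21.6−37.7)×10³/(8.314×425) = -16100/3533 = -4.556.
k_D/k_U = (5.90×10^10/1.31×10^8)·exp(-4.556) = 450.4 × 0.01050 = 4.73.

4.73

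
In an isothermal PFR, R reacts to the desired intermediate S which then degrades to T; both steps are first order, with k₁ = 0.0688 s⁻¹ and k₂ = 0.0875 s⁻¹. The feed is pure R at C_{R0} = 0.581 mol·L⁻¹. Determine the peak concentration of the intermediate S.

Evaluating C_S at τ_opt = ln(k₂/k₁)/(k₂−k₁) gives C_{S,max}/C_{R0} = (k₁/k₂)^[k₂/(k₂−k₁)].
= (0.0688/0.0875)^(0.0875/(0.0875−0.0688)) = (0.7863)^(4.679) = 0.3246.
C_{S,max} = 0.3246×0.581 = 0.189 mol·L⁻¹.

0.189 mol·L⁻¹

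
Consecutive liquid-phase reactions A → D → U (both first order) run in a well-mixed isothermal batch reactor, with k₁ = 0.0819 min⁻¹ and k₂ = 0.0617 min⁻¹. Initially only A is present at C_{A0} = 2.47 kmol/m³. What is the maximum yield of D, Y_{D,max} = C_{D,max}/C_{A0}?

0.421

Evaluating C_D at t_opt = ln(k₂/k₁)/(k₂−k₁) gives C_{D,max}/C_{A0} = (k₁/k₂)^[k₂/(k₂−k₁)].
= (0.0819/0.0617)^(0.0617/(0.0617−0.0819)) = (1.327)^(-3.054) = 0.4210.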